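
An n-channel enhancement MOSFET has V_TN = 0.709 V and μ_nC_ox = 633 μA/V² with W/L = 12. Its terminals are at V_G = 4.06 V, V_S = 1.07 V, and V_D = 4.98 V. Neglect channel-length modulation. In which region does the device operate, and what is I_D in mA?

V_GS = V_G − V_S = 4.06 − 1.07 = 2.99 V; V_DS = V_D − V_S = 4.98 − 1.07 = 3.91 V.
k_n = μ_nC_ox · (W/L) = 7.596 mA/V².
V_ov = V_GS − V_TN = 2.99 − 0.709 = 2.28 V.
Since V_DS = 3.91 V ≥ V_ov = 2.28 V, the device is in saturation.
I_D = ½ k_n V_ov² = 0.5 × 7.596 × 2.28² = 19.8 mA.

Saturation; I_D = 19.8 mA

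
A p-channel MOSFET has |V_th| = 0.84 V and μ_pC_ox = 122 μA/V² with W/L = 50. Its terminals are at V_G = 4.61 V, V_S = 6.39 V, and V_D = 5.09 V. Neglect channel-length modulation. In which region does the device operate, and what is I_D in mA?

Saturation; I_D = 2.69 mA

V_SG = V_S − V_G = 6.39 − 4.61 = 1.78 V; V_SD = V_S − V_D = 6.39 − 5.09 = 1.3 V.
k_p = μ_pC_ox · (W/L) = 6.1 mA/V².
V_ov = V_SG − |V_th| = 1.78 − 0.84 = 0.94 V.
Since V_SD = 1.3 V ≥ V_ov = 0.94 V, the device is in saturation.
I_D = ½ k_p V_ov² = 0.5 × 6.1 × 0.94² = 2.69 mA.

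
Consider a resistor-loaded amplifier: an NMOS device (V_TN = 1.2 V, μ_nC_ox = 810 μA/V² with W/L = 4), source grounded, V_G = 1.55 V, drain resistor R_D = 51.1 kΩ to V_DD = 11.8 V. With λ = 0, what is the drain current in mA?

V_GS = V_G = 1.55 V, so V_ov = 1.55 − 1.2 = 0.35 V.
k_n = μ_nC_ox · (W/L) = 3.24 mA/V².
Assume saturation: I_D = ½ k_n V_ov² = 0.5 × 3.24 × 0.35² = 0.198 mA, giving V_DS = V_DD − I_D R_D = 11.8 − 0.198 × 51.1 = 1.66 V.
V_DS = 1.66 V ≥ V_ov = 0.35 V, confirming saturation.

I_D = 0.198 mA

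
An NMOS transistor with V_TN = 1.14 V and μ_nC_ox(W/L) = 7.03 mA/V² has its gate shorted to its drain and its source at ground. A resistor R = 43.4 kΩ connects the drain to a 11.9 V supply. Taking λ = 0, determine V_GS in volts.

V_GS = 1.40 V

With gate tied to drain, V_GS = V_DS ≥ V_GS − V_TN, so the device is in saturation.
KCL at the drain: ½ k_n (V_GS − V_TN)² = (V_DD − V_GS)/R.
Let x = V_GS − 1.14. Then 153 x² + x − 10.76 = 0, giving x = 0.262 V (positive root), so V_GS = 1.4 V.
I_D = (V_DD − V_GS)/R = (11.9 − 1.4) / 43.4 = 0.242 mA.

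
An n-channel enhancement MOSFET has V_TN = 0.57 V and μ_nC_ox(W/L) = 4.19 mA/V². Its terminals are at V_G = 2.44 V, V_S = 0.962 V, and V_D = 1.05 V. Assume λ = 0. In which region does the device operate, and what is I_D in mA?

V_GS = V_G − V_S = 2.44 − 0.962 = 1.48 V; V_DS = V_D − V_S = 1.05 − 0.962 = 0.088 V.
V_ov = V_GS − V_TN = 1.48 − 0.57 = 0.908 V.
Since V_DS = 0.088 V < V_ov = 0.908 V, the device is in the triode region.
I_D = k_n [V_ov · V_DS − ½ V_DS²] = 4.19 × [0.908 × 0.088 − 0.5 × 0.088²] = 0.319 mA.

Triode; I_D = 0.319 mA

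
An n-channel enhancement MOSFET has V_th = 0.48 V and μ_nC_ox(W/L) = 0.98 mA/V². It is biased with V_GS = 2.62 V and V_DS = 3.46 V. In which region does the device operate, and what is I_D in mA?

Saturation; I_D = 2.24 mA

V_ov = V_GS − V_th = 2.62 − 0.48 = 2.14 V.
Since V_DS = 3.46 V ≥ V_ov = 2.14 V, the device is in saturation.
I_D = ½ k_n V_ov² = 0.5 × 0.98 × 2.14² = 2.24 mA.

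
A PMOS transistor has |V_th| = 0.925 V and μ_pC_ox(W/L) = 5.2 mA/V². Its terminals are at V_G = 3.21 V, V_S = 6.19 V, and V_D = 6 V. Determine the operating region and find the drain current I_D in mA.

Triode; I_D = 1.94 mA

V_SG = V_S − V_G = 6.19 − 3.21 = 2.98 V; V_SD = V_S − V_D = 6.19 − 6 = 0.19 V.
V_ov = V_SG − |V_th| = 2.98 − 0.925 = 2.06 V.
Since V_SD = 0.19 V < V_ov = 2.06 V, the device is in the triode region.
I_D = k_p [V_ov · V_SD − ½ V_SD²] = 5.2 × [2.06 × 0.19 − 0.5 × 0.19²] = 1.94 mA.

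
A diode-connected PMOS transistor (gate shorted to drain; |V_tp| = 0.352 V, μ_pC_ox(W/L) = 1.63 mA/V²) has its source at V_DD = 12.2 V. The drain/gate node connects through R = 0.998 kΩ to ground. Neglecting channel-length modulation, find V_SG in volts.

With gate tied to drain, V_SG = V_SD ≥ V_SG − |V_tp|, so the device is in saturation.
KCL at the drain: ½ k_p (V_SG − |V_tp|)² = (V_DD − V_SG)/R.
Let x = V_SG − 0.352. Then 0.813 x² + x − 11.85 = 0, giving x = 3.25 V (positive root), so V_SG = 3.6 V.
I_D = (V_DD − V_SG)/R = (12.2 − 3.6) / 0.998 = 8.61 mA.

V_SG = 3.60 V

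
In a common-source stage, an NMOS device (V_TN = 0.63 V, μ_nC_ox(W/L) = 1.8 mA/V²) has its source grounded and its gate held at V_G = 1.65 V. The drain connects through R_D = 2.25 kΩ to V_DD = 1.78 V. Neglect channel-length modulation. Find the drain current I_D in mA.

I_D = 0.607 mA

V_GS = V_G = 1.65 V, so V_ov = 1.65 − 0.63 = 1.02 V.
Assume saturation: I_D = ½ k_n V_ov² = 0.5 × 1.8 × 1.02² = 0.936 mA, giving V_DS = V_DD − I_D R_D = 1.78 − 0.936 × 2.25 = -0.327 V.
But -0.327 V < V_ov = 1.02 V, so the device is actually in triode.
In triode I_D = k_n[V_ov V_DS − ½ V_DS²] and I_D = (V_DD − V_DS)/R_D. Equating: 2.02 V_DS² − 5.131 V_DS + 1.78 = 0, giving V_DS = 0.415 V (the root below V_ov).
I_D = (1.78 − 0.415) / 2.25 = 0.607 mA.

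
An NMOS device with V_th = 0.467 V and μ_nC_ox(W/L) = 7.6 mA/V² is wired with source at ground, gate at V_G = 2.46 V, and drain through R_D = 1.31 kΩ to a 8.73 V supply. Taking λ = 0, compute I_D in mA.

V_GS = V_G = 2.46 V, so V_ov = 2.46 − 0.467 = 1.99 V.
Assume saturation: I_D = ½ k_n V_ov² = 0.5 × 7.6 × 1.99² = 15.1 mA, giving V_DS = V_DD − I_D R_D = 8.73 − 15.1 × 1.31 = -11 V.
But -11 V < V_ov = 1.99 V, so the device is actually in triode.
In triode I_D = k_n[V_ov V_DS − ½ V_DS²] and I_D = (V_DD − V_DS)/R_D. Equating: 4.98 V_DS² − 20.84 V_DS + 8.73 = 0, giving V_DS = 0.472 V (the root below V_ov).
I_D = (8.73 − 0.472) / 1.31 = 6.3 mA.

I_D = 6.30 mA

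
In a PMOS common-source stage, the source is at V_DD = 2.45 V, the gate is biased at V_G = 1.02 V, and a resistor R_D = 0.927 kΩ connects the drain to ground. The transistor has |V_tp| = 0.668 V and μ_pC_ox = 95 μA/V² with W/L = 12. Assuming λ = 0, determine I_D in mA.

I_D = 0.331 mA

V_SG = V_DD − V_G = 2.45 − 1.02 = 1.43 V, so V_ov = 1.43 − 0.668 = 0.762 V.
k_p = μ_pC_ox · (W/L) = 1.14 mA/V².
Assume saturation: I_D = ½ k_p V_ov² = 0.5 × 1.14 × 0.762² = 0.331 mA, giving V_SD = V_DD − I_D R_D = 2.45 − 0.331 × 0.927 = 2.14 V.
V_SD = 2.14 V ≥ V_ov = 0.762 V, confirming saturation.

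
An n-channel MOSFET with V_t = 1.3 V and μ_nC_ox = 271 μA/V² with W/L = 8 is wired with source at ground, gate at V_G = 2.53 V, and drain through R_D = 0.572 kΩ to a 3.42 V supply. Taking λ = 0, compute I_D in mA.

V_GS = V_G = 2.53 V, so V_ov = 2.53 − 1.3 = 1.23 V.
k_n = μ_nC_ox · (W/L) = 2.168 mA/V².
Assume saturation: I_D = ½ k_n V_ov² = 0.5 × 2.168 × 1.23² = 1.64 mA, giving V_DS = V_DD − I_D R_D = 3.42 − 1.64 × 0.572 = 2.48 V.
V_DS = 2.48 V ≥ V_ov = 1.23 V, confirming saturation.

I_D = 1.64 mA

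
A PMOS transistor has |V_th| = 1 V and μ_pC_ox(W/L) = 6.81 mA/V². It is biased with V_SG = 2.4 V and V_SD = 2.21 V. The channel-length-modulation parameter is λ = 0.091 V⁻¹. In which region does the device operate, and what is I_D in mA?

V_ov = V_SG − |V_th| = 2.4 − 1 = 1.4 V.
Since V_SD = 2.21 V ≥ V_ov = 1.4 V, the device is in saturation.
I_D = ½ k_p V_ov² (1 + λ V_SD) = 0.5 × 6.81 × 1.4² × (1 + 0.091 × 2.21) = 8.02 mA.

Saturation; I_D = 8.02 mA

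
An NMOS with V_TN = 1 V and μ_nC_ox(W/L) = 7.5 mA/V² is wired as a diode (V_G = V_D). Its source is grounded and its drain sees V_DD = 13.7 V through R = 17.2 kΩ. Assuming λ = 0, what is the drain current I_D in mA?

With gate tied to drain, V_GS = V_DS ≥ V_GS − V_TN, so the device is in saturation.
KCL at the drain: ½ k_n (V_GS − V_TN)² = (V_DD − V_GS)/R.
Let x = V_GS − 1. Then 64.5 x² + x − 12.7 = 0, giving x = 0.436 V (positive root), so V_GS = 1.44 V.
I_D = (V_DD − V_GS)/R = (13.7 − 1.44) / 17.2 = 0.713 mA.

I_D = 0.713 mA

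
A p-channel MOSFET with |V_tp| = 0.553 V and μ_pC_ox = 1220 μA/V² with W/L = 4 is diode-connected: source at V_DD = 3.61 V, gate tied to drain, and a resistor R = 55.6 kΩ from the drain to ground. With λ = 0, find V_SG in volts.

V_SG = 0.699 V

With gate tied to drain, V_SG = V_SD ≥ V_SG − |V_tp|, so the device is in saturation.
k_p = μ_pC_ox · (W/L) = 4.88 mA/V².
KCL at the drain: ½ k_p (V_SG − |V_tp|)² = (V_DD − V_SG)/R.
Let x = V_SG − 0.553. Then 136 x² + x − 3.057 = 0, giving x = 0.146 V (positive root), so V_SG = 0.699 V.
I_D = (V_DD − V_SG)/R = (3.61 − 0.699) / 55.6 = 0.0523 mA.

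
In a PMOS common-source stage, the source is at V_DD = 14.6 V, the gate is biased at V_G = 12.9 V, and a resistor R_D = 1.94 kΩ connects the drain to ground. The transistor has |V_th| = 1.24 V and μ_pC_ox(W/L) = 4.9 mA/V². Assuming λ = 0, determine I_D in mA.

I_D = 0.518 mA

V_SG = V_DD − V_G = 14.6 − 12.9 = 1.7 V, so V_ov = 1.7 − 1.24 = 0.46 V.
Assume saturation: I_D = ½ k_p V_ov² = 0.5 × 4.9 × 0.46² = 0.518 mA, giving V_SD = V_DD − I_D R_D = 14.6 − 0.518 × 1.94 = 13.6 V.
V_SD = 13.6 V ≥ V_ov = 0.46 V, confirming saturation.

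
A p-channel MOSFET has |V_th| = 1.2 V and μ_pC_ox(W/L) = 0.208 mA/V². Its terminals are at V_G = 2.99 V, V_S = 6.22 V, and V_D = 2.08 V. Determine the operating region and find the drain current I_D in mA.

V_SG = V_S − V_G = 6.22 − 2.99 = 3.23 V; V_SD = V_S − V_D = 6.22 − 2.08 = 4.14 V.
V_ov = V_SG − |V_th| = 3.23 − 1.2 = 2.03 V.
Since V_SD = 4.14 V ≥ V_ov = 2.03 V, the device is in saturation.
I_D = ½ k_p V_ov² = 0.5 × 0.208 × 2.03² = 0.429 mA.

Saturation; I_D = 0.429 mA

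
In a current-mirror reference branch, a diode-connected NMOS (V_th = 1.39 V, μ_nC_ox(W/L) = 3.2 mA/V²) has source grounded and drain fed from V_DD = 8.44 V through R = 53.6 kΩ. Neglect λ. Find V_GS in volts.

V_GS = 1.67 V

With gate tied to drain, V_GS = V_DS ≥ V_GS − V_th, so the device is in saturation.
KCL at the drain: ½ k_n (V_GS − V_th)² = (V_DD − V_GS)/R.
Let x = V_GS − 1.39. Then 85.8 x² + x − 7.05 = 0, giving x = 0.281 V (positive root), so V_GS = 1.67 V.
I_D = (V_DD − V_GS)/R = (8.44 − 1.67) / 53.6 = 0.126 mA.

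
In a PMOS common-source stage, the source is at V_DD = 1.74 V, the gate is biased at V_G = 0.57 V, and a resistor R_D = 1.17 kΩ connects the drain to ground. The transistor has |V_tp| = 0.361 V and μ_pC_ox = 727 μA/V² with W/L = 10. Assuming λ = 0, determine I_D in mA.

I_D = 1.27 mA

V_SG = V_DD − V_G = 1.74 − 0.57 = 1.17 V, so V_ov = 1.17 − 0.361 = 0.809 V.
k_p = μ_pC_ox · (W/L) = 7.27 mA/V².
Assume saturation: I_D = ½ k_p V_ov² = 0.5 × 7.27 × 0.809² = 2.38 mA, giving V_SD = V_DD − I_D R_D = 1.74 − 2.38 × 1.17 = -1.04 V.
But -1.04 V < V_ov = 0.809 V, so the device is actually in triode.
In triode I_D = k_p[V_ov V_SD − ½ V_SD²] and I_D = (V_DD − V_SD)/R_D. Equating: 4.25 V_SD² − 7.881 V_SD + 1.74 = 0, giving V_SD = 0.256 V (the root below V_ov).
I_D = (1.74 − 0.256) / 1.17 = 1.27 mA.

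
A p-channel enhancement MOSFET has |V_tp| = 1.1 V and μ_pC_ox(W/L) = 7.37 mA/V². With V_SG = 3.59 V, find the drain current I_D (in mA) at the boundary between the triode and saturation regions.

At the boundary V_SD = V_ov = V_SG − |V_tp| = 3.59 − 1.1 = 2.49 V.
I_D = ½ k_p V_ov² = 0.5 × 7.37 × 2.49² = 22.8 mA.

I_D = 22.8 mA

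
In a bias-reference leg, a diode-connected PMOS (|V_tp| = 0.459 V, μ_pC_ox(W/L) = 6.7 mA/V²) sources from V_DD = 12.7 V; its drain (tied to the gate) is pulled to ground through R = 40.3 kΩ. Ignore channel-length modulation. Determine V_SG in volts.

With gate tied to drain, V_SG = V_SD ≥ V_SG − |V_tp|, so the device is in saturation.
KCL at the drain: ½ k_p (V_SG − |V_tp|)² = (V_DD − V_SG)/R.
Let x = V_SG − 0.459. Then 135 x² + x − 12.24 = 0, giving x = 0.297 V (positive root), so V_SG = 0.756 V.
I_D = (V_DD − V_SG)/R = (12.7 − 0.756) / 40.3 = 0.296 mA.

V_SG = 0.756 V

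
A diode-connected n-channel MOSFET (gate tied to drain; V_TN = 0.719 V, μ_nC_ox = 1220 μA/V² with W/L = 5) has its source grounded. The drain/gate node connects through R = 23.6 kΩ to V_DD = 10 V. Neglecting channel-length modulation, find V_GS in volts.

With gate tied to drain, V_GS = V_DS ≥ V_GS − V_TN, so the device is in saturation.
k_n = μ_nC_ox · (W/L) = 6.1 mA/V².
KCL at the drain: ½ k_n (V_GS − V_TN)² = (V_DD − V_GS)/R.
Let x = V_GS − 0.719. Then 72 x² + x − 9.281 = 0, giving x = 0.352 V (positive root), so V_GS = 1.07 V.
I_D = (V_DD − V_GS)/R = (10 − 1.07) / 23.6 = 0.378 mA.

V_GS = 1.07 V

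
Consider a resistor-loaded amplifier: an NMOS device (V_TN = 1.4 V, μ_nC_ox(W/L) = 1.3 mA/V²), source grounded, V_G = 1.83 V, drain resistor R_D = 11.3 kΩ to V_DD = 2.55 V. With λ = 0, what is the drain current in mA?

I_D = 0.120 mA

V_GS = V_G = 1.83 V, so V_ov = 1.83 − 1.4 = 0.43 V.
Assume saturation: I_D = ½ k_n V_ov² = 0.5 × 1.3 × 0.43² = 0.12 mA, giving V_DS = V_DD − I_D R_D = 2.55 − 0.12 × 11.3 = 1.19 V.
V_DS = 1.19 V ≥ V_ov = 0.43 V, confirming saturation.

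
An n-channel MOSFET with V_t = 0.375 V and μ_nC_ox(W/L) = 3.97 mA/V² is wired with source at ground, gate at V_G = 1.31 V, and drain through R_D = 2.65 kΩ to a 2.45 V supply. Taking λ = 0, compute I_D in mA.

I_D = 0.827 mA

V_GS = V_G = 1.31 V, so V_ov = 1.31 − 0.375 = 0.935 V.
Assume saturation: I_D = ½ k_n V_ov² = 0.5 × 3.97 × 0.935² = 1.74 mA, giving V_DS = V_DD − I_D R_D = 2.45 − 1.74 × 2.65 = -2.15 V.
But -2.15 V < V_ov = 0.935 V, so the device is actually in triode.
In triode I_D = k_n[V_ov V_DS − ½ V_DS²] and I_D = (V_DD − V_DS)/R_D. Equating: 5.26 V_DS² − 10.84 V_DS + 2.45 = 0, giving V_DS = 0.259 V (the root below V_ov).
I_D = (2.45 − 0.259) / 2.65 = 0.827 mA.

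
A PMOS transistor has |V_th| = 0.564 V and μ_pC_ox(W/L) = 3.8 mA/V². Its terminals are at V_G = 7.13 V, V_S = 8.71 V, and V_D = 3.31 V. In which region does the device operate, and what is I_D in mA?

Saturation; I_D = 1.96 mA

V_SG = V_S − V_G = 8.71 − 7.13 = 1.58 V; V_SD = V_S − V_D = 8.71 − 3.31 = 5.4 V.
V_ov = V_SG − |V_th| = 1.58 − 0.564 = 1.02 V.
Since V_SD = 5.4 V ≥ V_ov = 1.02 V, the device is in saturation.
I_D = ½ k_p V_ov² = 0.5 × 3.8 × 1.02² = 1.96 mA.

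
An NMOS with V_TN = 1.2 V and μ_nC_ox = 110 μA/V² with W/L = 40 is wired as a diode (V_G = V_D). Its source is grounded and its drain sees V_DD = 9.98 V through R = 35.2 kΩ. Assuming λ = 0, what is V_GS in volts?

With gate tied to drain, V_GS = V_DS ≥ V_GS − V_TN, so the device is in saturation.
k_n = μ_nC_ox · (W/L) = 4.4 mA/V².
KCL at the drain: ½ k_n (V_GS − V_TN)² = (V_DD − V_GS)/R.
Let x = V_GS − 1.2. Then 77.4 x² + x − 8.78 = 0, giving x = 0.33 V (positive root), so V_GS = 1.53 V.
I_D = (V_DD − V_GS)/R = (9.98 − 1.53) / 35.2 = 0.24 mA.

V_GS = 1.53 V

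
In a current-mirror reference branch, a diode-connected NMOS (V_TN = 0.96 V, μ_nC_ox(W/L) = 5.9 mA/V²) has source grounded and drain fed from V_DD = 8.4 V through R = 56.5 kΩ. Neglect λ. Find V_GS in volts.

With gate tied to drain, V_GS = V_DS ≥ V_GS − V_TN, so the device is in saturation.
KCL at the drain: ½ k_n (V_GS − V_TN)² = (V_DD − V_GS)/R.
Let x = V_GS − 0.96. Then 167 x² + x − 7.44 = 0, giving x = 0.208 V (positive root), so V_GS = 1.17 V.
I_D = (V_DD − V_GS)/R = (8.4 − 1.17) / 56.5 = 0.128 mA.

V_GS = 1.17 V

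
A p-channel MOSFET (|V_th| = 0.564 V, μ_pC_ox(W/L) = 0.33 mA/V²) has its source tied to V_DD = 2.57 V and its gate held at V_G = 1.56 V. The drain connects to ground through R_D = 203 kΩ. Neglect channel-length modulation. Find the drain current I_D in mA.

I_D = 0.0122 mA

V_SG = V_DD − V_G = 2.57 − 1.56 = 1.01 V, so V_ov = 1.01 − 0.564 = 0.446 V.
Assume saturation: I_D = ½ k_p V_ov² = 0.5 × 0.33 × 0.446² = 0.0328 mA, giving V_SD = V_DD − I_D R_D = 2.57 − 0.0328 × 203 = -4.09 V.
But -4.09 V < V_ov = 0.446 V, so the device is actually in triode.
In triode I_D = k_p[V_ov V_SD − ½ V_SD²] and I_D = (V_DD − V_SD)/R_D. Equating: 33.5 V_SD² − 30.88 V_SD + 2.57 = 0, giving V_SD = 0.0925 V (the root below V_ov).
I_D = (2.57 − 0.0925) / 203 = 0.0122 mA.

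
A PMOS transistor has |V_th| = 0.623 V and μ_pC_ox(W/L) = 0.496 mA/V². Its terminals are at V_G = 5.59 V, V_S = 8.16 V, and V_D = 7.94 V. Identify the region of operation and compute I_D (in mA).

V_SG = V_S − V_G = 8.16 − 5.59 = 2.57 V; V_SD = V_S − V_D = 8.16 − 7.94 = 0.22 V.
V_ov = V_SG − |V_th| = 2.57 − 0.623 = 1.95 V.
Since V_SD = 0.22 V < V_ov = 1.95 V, the device is in the triode region.
I_D = k_p [V_ov · V_SD − ½ V_SD²] = 0.496 × [1.95 × 0.22 − 0.5 × 0.22²] = 0.2 mA.

Triode; I_D = 0.200 mA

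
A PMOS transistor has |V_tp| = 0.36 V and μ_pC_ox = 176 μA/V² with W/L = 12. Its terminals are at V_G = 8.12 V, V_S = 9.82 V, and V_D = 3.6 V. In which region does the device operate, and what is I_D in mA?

Saturation; I_D = 1.90 mA

V_SG = V_S − V_G = 9.82 − 8.12 = 1.7 V; V_SD = V_S − V_D = 9.82 − 3.6 = 6.22 V.
k_p = μ_pC_ox · (W/L) = 2.112 mA/V².
V_ov = V_SG − |V_tp| = 1.7 − 0.36 = 1.34 V.
Since V_SD = 6.22 V ≥ V_ov = 1.34 V, the device is in saturation.
I_D = ½ k_p V_ov² = 0.5 × 2.112 × 1.34² = 1.9 mA.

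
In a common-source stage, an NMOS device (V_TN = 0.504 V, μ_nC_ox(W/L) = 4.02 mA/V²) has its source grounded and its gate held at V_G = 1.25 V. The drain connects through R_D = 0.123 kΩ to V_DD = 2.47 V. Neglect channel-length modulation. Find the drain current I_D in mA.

V_GS = V_G = 1.25 V, so V_ov = 1.25 − 0.504 = 0.746 V.
Assume saturation: I_D = ½ k_n V_ov² = 0.5 × 4.02 × 0.746² = 1.12 mA, giving V_DS = V_DD − I_D R_D = 2.47 − 1.12 × 0.123 = 2.33 V.
V_DS = 2.33 V ≥ V_ov = 0.746 V, confirming saturation.

I_D = 1.12 mA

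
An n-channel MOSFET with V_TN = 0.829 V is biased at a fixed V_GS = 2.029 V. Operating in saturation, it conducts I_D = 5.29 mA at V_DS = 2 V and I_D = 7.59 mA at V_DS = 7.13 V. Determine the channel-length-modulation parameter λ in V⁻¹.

With V_GS fixed, I_D ∝ (1 + λ V_DS) in saturation, so I_D2/I_D1 = (1 + λ V_DS2)/(1 + λ V_DS1).
7.59/5.29 = 1.435 = (1 + 7.13 λ)/(1 + 2 λ).
Solving: λ (I_D1 V_DS2 − I_D2 V_DS1) = I_D2 − I_D1, so λ = (7.59 − 5.29) / (5.29 × 7.13 − 7.59 × 2) = 2.3 / 22.5 = 0.102 V⁻¹.

λ = 0.102 V⁻¹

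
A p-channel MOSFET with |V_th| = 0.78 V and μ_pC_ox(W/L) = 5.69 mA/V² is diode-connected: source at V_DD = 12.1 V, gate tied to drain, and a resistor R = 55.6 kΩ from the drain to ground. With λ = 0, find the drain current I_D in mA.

I_D = 0.199 mA

With gate tied to drain, V_SG = V_SD ≥ V_SG − |V_th|, so the device is in saturation.
KCL at the drain: ½ k_p (V_SG − |V_th|)² = (V_DD − V_SG)/R.
Let x = V_SG − 0.78. Then 158 x² + x − 11.32 = 0, giving x = 0.264 V (positive root), so V_SG = 1.04 V.
I_D = (V_DD − V_SG)/R = (12.1 − 1.04) / 55.6 = 0.199 mA.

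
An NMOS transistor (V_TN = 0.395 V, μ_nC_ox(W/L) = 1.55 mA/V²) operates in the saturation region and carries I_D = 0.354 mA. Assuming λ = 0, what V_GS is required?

V_GS = 1.07 V

In saturation I_D = ½ k_n (V_GS − V_TN)², so V_GS − V_TN = √(2 I_D / k_n) = √(2 × 0.354 / 1.55) = 0.676 V.
V_GS = 0.395 + 0.676 = 1.07 V.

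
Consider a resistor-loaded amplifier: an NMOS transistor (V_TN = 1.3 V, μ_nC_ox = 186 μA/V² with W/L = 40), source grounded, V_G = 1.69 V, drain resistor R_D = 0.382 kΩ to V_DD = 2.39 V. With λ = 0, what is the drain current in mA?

I_D = 0.566 mA

V_GS = V_G = 1.69 V, so V_ov = 1.69 − 1.3 = 0.39 V.
k_n = μ_nC_ox · (W/L) = 7.44 mA/V².
Assume saturation: I_D = ½ k_n V_ov² = 0.5 × 7.44 × 0.39² = 0.566 mA, giving V_DS = V_DD − I_D R_D = 2.39 − 0.566 × 0.382 = 2.17 V.
V_DS = 2.17 V ≥ V_ov = 0.39 V, confirming saturation.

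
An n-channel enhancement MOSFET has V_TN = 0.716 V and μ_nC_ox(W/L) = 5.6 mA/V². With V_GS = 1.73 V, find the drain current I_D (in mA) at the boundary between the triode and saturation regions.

I_D = 2.88 mA

At the boundary V_DS = V_ov = V_GS − V_TN = 1.73 − 0.716 = 1.01 V.
I_D = ½ k_n V_ov² = 0.5 × 5.6 × 1.01² = 2.88 mA.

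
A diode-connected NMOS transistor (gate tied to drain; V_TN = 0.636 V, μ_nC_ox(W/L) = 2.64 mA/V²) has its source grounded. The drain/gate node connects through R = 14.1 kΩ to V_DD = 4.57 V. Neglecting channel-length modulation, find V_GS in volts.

V_GS = 1.07 V

With gate tied to drain, V_GS = V_DS ≥ V_GS − V_TN, so the device is in saturation.
KCL at the drain: ½ k_n (V_GS − V_TN)² = (V_DD − V_GS)/R.
Let x = V_GS − 0.636. Then 18.6 x² + x − 3.934 = 0, giving x = 0.434 V (positive root), so V_GS = 1.07 V.
I_D = (V_DD − V_GS)/R = (4.57 − 1.07) / 14.1 = 0.248 mA.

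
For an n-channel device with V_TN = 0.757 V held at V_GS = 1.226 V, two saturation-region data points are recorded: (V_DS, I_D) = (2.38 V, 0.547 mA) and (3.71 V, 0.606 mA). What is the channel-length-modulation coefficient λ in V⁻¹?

With V_GS fixed, I_D ∝ (1 + λ V_DS) in saturation, so I_D2/I_D1 = (1 + λ V_DS2)/(1 + λ V_DS1).
0.606/0.547 = 1.108 = (1 + 3.71 λ)/(1 + 2.38 λ).
Solving: λ (I_D1 V_DS2 − I_D2 V_DS1) = I_D2 − I_D1, so λ = (0.606 − 0.547) / (0.547 × 3.71 − 0.606 × 2.38) = 0.059 / 0.587 = 0.1 V⁻¹.

λ = 0.100 V⁻¹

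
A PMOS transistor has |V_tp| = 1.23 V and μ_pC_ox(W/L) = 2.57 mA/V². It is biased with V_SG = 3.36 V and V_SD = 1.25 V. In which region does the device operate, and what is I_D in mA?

V_ov = V_SG − |V_tp| = 3.36 − 1.23 = 2.13 V.
Since V_SD = 1.25 V < V_ov = 2.13 V, the device is in the triode region.
I_D = k_p [V_ov · V_SD − ½ V_SD²] = 2.57 × [2.13 × 1.25 − 0.5 × 1.25²] = 4.83 mA.

Triode; I_D = 4.83 mA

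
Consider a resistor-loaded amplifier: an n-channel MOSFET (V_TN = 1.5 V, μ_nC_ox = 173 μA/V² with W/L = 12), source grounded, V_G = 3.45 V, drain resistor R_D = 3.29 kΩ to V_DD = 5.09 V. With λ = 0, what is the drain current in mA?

I_D = 1.43 mA

V_GS = V_G = 3.45 V, so V_ov = 3.45 − 1.5 = 1.95 V.
k_n = μ_nC_ox · (W/L) = 2.076 mA/V².
Assume saturation: I_D = ½ k_n V_ov² = 0.5 × 2.076 × 1.95² = 3.95 mA, giving V_DS = V_DD − I_D R_D = 5.09 − 3.95 × 3.29 = -7.9 V.
But -7.9 V < V_ov = 1.95 V, so the device is actually in triode.
In triode I_D = k_n[V_ov V_DS − ½ V_DS²] and I_D = (V_DD − V_DS)/R_D. Equating: 3.42 V_DS² − 14.32 V_DS + 5.09 = 0, giving V_DS = 0.392 V (the root below V_ov).
I_D = (5.09 − 0.392) / 3.29 = 1.43 mA.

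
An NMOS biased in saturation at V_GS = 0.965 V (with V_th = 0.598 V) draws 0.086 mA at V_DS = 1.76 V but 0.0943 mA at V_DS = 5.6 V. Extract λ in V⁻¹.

λ = 0.0263 V⁻¹

With V_GS fixed, I_D ∝ (1 + λ V_DS) in saturation, so I_D2/I_D1 = (1 + λ V_DS2)/(1 + λ V_DS1).
0.0943/0.086 = 1.097 = (1 + 5.6 λ)/(1 + 1.76 λ).
Solving: λ (I_D1 V_DS2 − I_D2 V_DS1) = I_D2 − I_D1, so λ = (0.0943 − 0.086) / (0.086 × 5.6 − 0.0943 × 1.76) = 0.0083 / 0.316 = 0.0263 V⁻¹.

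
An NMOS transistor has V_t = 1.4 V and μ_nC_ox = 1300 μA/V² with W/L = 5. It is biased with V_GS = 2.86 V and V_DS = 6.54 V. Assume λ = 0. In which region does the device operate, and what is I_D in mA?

k_n = μ_nC_ox · (W/L) = 6.5 mA/V².
V_ov = V_GS − V_t = 2.86 − 1.4 = 1.46 V.
Since V_DS = 6.54 V ≥ V_ov = 1.46 V, the device is in saturation.
I_D = ½ k_n V_ov² = 0.5 × 6.5 × 1.46² = 6.93 mA.

Saturation; I_D = 6.93 mA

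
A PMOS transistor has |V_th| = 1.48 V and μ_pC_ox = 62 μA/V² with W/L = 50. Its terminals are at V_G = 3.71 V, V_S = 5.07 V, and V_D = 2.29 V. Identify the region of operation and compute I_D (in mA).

Cutoff; I_D = 0 mA

V_SG = V_S − V_G = 5.07 − 3.71 = 1.36 V; V_SD = V_S − V_D = 5.07 − 2.29 = 2.78 V.
V_SG = 1.36 V < |V_th| = 1.48 V, so the transistor is in cutoff.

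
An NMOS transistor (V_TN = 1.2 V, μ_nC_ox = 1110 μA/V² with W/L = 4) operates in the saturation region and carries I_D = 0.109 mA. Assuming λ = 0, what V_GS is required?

V_GS = 1.42 V

k_n = μ_nC_ox · (W/L) = 4.44 mA/V².
In saturation I_D = ½ k_n (V_GS − V_TN)², so V_GS − V_TN = √(2 I_D / k_n) = √(2 × 0.109 / 4.44) = 0.222 V.
V_GS = 1.2 + 0.222 = 1.42 V.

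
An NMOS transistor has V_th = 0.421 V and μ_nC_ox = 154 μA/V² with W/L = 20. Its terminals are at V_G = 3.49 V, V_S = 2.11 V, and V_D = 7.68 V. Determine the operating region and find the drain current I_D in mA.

Saturation; I_D = 1.42 mA

V_GS = V_G − V_S = 3.49 − 2.11 = 1.38 V; V_DS = V_D − V_S = 7.68 − 2.11 = 5.57 V.
k_n = μ_nC_ox · (W/L) = 3.08 mA/V².
V_ov = V_GS − V_th = 1.38 − 0.421 = 0.959 V.
Since V_DS = 5.57 V ≥ V_ov = 0.959 V, the device is in saturation.
I_D = ½ k_n V_ov² = 0.5 × 3.08 × 0.959² = 1.42 mA.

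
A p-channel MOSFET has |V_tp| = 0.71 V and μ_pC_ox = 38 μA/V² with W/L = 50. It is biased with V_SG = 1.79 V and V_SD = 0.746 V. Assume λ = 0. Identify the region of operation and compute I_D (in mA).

k_p = μ_pC_ox · (W/L) = 1.9 mA/V².
V_ov = V_SG − |V_tp| = 1.79 − 0.71 = 1.08 V.
Since V_SD = 0.746 V < V_ov = 1.08 V, the device is in the triode region.
I_D = k_p [V_ov · V_SD − ½ V_SD²] = 1.9 × [1.08 × 0.746 − 0.5 × 0.746²] = 1 mA.

Triode; I_D = 1.00 mA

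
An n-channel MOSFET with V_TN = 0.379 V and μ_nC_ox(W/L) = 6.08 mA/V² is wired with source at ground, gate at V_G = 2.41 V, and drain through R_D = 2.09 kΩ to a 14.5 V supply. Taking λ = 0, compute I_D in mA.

I_D = 6.63 mA

V_GS = V_G = 2.41 V, so V_ov = 2.41 − 0.379 = 2.03 V.
Assume saturation: I_D = ½ k_n V_ov² = 0.5 × 6.08 × 2.03² = 12.5 mA, giving V_DS = V_DD − I_D R_D = 14.5 − 12.5 × 2.09 = -11.7 V.
But -11.7 V < V_ov = 2.03 V, so the device is actually in triode.
In triode I_D = k_n[V_ov V_DS − ½ V_DS²] and I_D = (V_DD − V_DS)/R_D. Equating: 6.35 V_DS² − 26.81 V_DS + 14.5 = 0, giving V_DS = 0.637 V (the root below V_ov).
I_D = (14.5 − 0.637) / 2.09 = 6.63 mA.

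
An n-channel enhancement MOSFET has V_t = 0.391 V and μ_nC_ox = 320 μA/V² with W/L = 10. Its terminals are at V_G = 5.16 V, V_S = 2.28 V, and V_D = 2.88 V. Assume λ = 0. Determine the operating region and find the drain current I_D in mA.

V_GS = V_G − V_S = 5.16 − 2.28 = 2.88 V; V_DS = V_D − V_S = 2.88 − 2.28 = 0.6 V.
k_n = μ_nC_ox · (W/L) = 3.2 mA/V².
V_ov = V_GS − V_t = 2.88 − 0.391 = 2.49 V.
Since V_DS = 0.6 V < V_ov = 2.49 V, the device is in the triode region.
I_D = k_n [V_ov · V_DS − ½ V_DS²] = 3.2 × [2.49 × 0.6 − 0.5 × 0.6²] = 4.2 mA.

Triode; I_D = 4.20 mA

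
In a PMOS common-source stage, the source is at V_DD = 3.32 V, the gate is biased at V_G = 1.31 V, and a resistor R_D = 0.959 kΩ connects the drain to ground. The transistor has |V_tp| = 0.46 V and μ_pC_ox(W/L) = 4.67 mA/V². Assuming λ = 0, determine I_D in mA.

V_SG = V_DD − V_G = 3.32 − 1.31 = 2.01 V, so V_ov = 2.01 − 0.46 = 1.55 V.
Assume saturation: I_D = ½ k_p V_ov² = 0.5 × 4.67 × 1.55² = 5.61 mA, giving V_SD = V_DD − I_D R_D = 3.32 − 5.61 × 0.959 = -2.06 V.
But -2.06 V < V_ov = 1.55 V, so the device is actually in triode.
In triode I_D = k_p[V_ov V_SD − ½ V_SD²] and I_D = (V_DD − V_SD)/R_D. Equating: 2.24 V_SD² − 7.942 V_SD + 3.32 = 0, giving V_SD = 0.484 V (the root below V_ov).
I_D = (3.32 − 0.484) / 0.959 = 2.96 mA.

I_D = 2.96 mA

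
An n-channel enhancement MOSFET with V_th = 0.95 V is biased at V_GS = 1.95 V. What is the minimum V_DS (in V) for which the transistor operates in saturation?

V_DS,sat = 1.00 V

The boundary between triode and saturation is V_DS = V_GS − V_th = V_ov.
V_ov = 1.95 − 0.95 = 1 V.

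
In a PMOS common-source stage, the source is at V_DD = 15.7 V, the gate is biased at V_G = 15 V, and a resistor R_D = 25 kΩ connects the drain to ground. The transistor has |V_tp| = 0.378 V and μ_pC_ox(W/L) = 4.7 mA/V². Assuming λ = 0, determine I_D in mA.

I_D = 0.244 mA

V_SG = V_DD − V_G = 15.7 − 15 = 0.7 V, so V_ov = 0.7 − 0.378 = 0.322 V.
Assume saturation: I_D = ½ k_p V_ov² = 0.5 × 4.7 × 0.322² = 0.244 mA, giving V_SD = V_DD − I_D R_D = 15.7 − 0.244 × 25 = 9.61 V.
V_SD = 9.61 V ≥ V_ov = 0.322 V, confirming saturation.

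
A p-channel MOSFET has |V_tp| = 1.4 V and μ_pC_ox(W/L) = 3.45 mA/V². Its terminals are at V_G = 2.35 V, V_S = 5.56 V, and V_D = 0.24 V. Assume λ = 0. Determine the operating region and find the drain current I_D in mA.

Saturation; I_D = 5.65 mA

V_SG = V_S − V_G = 5.56 − 2.35 = 3.21 V; V_SD = V_S − V_D = 5.56 − 0.24 = 5.32 V.
V_ov = V_SG − |V_tp| = 3.21 − 1.4 = 1.81 V.
Since V_SD = 5.32 V ≥ V_ov = 1.81 V, the device is in saturation.
I_D = ½ k_p V_ov² = 0.5 × 3.45 × 1.81² = 5.65 mA.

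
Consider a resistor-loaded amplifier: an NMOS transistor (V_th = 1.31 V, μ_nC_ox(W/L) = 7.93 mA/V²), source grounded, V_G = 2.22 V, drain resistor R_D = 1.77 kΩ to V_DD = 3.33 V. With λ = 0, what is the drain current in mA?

V_GS = V_G = 2.22 V, so V_ov = 2.22 − 1.31 = 0.91 V.
Assume saturation: I_D = ½ k_n V_ov² = 0.5 × 7.93 × 0.91² = 3.28 mA, giving V_DS = V_DD − I_D R_D = 3.33 − 3.28 × 1.77 = -2.48 V.
But -2.48 V < V_ov = 0.91 V, so the device is actually in triode.
In triode I_D = k_n[V_ov V_DS − ½ V_DS²] and I_D = (V_DD − V_DS)/R_D. Equating: 7.02 V_DS² − 13.77 V_DS + 3.33 = 0, giving V_DS = 0.282 V (the root below V_ov).
I_D = (3.33 − 0.282) / 1.77 = 1.72 mA.

I_D = 1.72 mA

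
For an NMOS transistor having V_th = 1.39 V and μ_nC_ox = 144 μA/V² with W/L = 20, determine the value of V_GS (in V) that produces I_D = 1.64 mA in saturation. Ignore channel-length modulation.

V_GS = 2.46 V

k_n = μ_nC_ox · (W/L) = 2.88 mA/V².
In saturation I_D = ½ k_n (V_GS − V_th)², so V_GS − V_th = √(2 I_D / k_n) = √(2 × 1.64 / 2.88) = 1.07 V.
V_GS = 1.39 + 1.07 = 2.46 V.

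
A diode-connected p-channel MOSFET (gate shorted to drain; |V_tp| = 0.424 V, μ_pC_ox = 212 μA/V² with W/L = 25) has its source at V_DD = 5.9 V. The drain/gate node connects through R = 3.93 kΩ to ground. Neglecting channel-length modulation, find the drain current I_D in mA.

With gate tied to drain, V_SG = V_SD ≥ V_SG − |V_tp|, so the device is in saturation.
k_p = μ_pC_ox · (W/L) = 5.3 mA/V².
KCL at the drain: ½ k_p (V_SG − |V_tp|)² = (V_DD − V_SG)/R.
Let x = V_SG − 0.424. Then 10.4 x² + x − 5.476 = 0, giving x = 0.679 V (positive root), so V_SG = 1.1 V.
I_D = (V_DD − V_SG)/R = (5.9 − 1.1) / 3.93 = 1.22 mA.

I_D = 1.22 mA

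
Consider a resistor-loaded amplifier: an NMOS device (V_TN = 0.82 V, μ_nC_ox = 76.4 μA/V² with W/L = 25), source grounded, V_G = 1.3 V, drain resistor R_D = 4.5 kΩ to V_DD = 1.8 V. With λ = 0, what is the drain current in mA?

V_GS = V_G = 1.3 V, so V_ov = 1.3 − 0.82 = 0.48 V.
k_n = μ_nC_ox · (W/L) = 1.91 mA/V².
Assume saturation: I_D = ½ k_n V_ov² = 0.5 × 1.91 × 0.48² = 0.22 mA, giving V_DS = V_DD − I_D R_D = 1.8 − 0.22 × 4.5 = 0.81 V.
V_DS = 0.81 V ≥ V_ov = 0.48 V, confirming saturation.

I_D = 0.220 mA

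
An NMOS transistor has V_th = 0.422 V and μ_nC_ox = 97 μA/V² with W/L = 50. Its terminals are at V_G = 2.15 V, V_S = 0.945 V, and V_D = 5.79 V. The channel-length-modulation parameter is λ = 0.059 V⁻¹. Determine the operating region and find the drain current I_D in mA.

V_GS = V_G − V_S = 2.15 − 0.945 = 1.21 V; V_DS = V_D − V_S = 5.79 − 0.945 = 4.84 V.
k_n = μ_nC_ox · (W/L) = 4.85 mA/V².
V_ov = V_GS − V_th = 1.21 − 0.422 = 0.783 V.
Since V_DS = 4.84 V ≥ V_ov = 0.783 V, the device is in saturation.
I_D = ½ k_n V_ov² (1 + λ V_DS) = 0.5 × 4.85 × 0.783² × (1 + 0.059 × 4.84) = 1.91 mA.

Saturation; I_D = 1.91 mA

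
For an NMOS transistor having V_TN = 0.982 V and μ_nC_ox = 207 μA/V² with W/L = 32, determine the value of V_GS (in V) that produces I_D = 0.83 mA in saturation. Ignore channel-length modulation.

k_n = μ_nC_ox · (W/L) = 6.624 mA/V².
In saturation I_D = ½ k_n (V_GS − V_TN)², so V_GS − V_TN = √(2 I_D / k_n) = √(2 × 0.83 / 6.624) = 0.501 V.
V_GS = 0.982 + 0.501 = 1.48 V.

V_GS = 1.48 V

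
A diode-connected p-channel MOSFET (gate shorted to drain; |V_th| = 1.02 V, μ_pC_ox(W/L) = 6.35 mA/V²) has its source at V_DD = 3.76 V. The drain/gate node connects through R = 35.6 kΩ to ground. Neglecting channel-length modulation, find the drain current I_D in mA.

I_D = 0.0727 mA

With gate tied to drain, V_SG = V_SD ≥ V_SG − |V_th|, so the device is in saturation.
KCL at the drain: ½ k_p (V_SG − |V_th|)² = (V_DD − V_SG)/R.
Let x = V_SG − 1.02. Then 113 x² + x − 2.74 = 0, giving x = 0.151 V (positive root), so V_SG = 1.17 V.
I_D = (V_DD − V_SG)/R = (3.76 − 1.17) / 35.6 = 0.0727 mA.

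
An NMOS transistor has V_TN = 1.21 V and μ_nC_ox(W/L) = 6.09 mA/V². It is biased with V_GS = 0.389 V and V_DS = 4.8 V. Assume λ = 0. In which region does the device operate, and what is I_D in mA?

Cutoff; I_D = 0 mA

V_GS = 0.389 V < V_TN = 1.21 V, so the transistor is in cutoff.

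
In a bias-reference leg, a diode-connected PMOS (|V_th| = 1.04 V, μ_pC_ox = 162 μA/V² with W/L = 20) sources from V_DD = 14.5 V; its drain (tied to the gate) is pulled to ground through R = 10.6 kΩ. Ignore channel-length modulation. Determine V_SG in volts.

V_SG = 1.90 V

With gate tied to drain, V_SG = V_SD ≥ V_SG − |V_th|, so the device is in saturation.
k_p = μ_pC_ox · (W/L) = 3.24 mA/V².
KCL at the drain: ½ k_p (V_SG − |V_th|)² = (V_DD − V_SG)/R.
Let x = V_SG − 1.04. Then 17.2 x² + x − 13.46 = 0, giving x = 0.857 V (positive root), so V_SG = 1.9 V.
I_D = (V_DD − V_SG)/R = (14.5 − 1.9) / 10.6 = 1.19 mA.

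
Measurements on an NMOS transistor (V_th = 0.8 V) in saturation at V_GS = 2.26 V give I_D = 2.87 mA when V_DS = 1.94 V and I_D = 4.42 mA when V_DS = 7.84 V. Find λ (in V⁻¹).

With V_GS fixed, I_D ∝ (1 + λ V_DS) in saturation, so I_D2/I_D1 = (1 + λ V_DS2)/(1 + λ V_DS1).
4.42/2.87 = 1.54 = (1 + 7.84 λ)/(1 + 1.94 λ).
Solving: λ (I_D1 V_DS2 − I_D2 V_DS1) = I_D2 − I_D1, so λ = (4.42 − 2.87) / (2.87 × 7.84 − 4.42 × 1.94) = 1.55 / 13.9 = 0.111 V⁻¹.

λ = 0.111 V⁻¹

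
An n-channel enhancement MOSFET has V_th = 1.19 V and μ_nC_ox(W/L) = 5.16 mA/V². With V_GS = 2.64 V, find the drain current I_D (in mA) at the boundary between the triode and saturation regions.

I_D = 5.42 mA

At the boundary V_DS = V_ov = V_GS − V_th = 2.64 − 1.19 = 1.45 V.
I_D = ½ k_n V_ov² = 0.5 × 5.16 × 1.45² = 5.42 mA.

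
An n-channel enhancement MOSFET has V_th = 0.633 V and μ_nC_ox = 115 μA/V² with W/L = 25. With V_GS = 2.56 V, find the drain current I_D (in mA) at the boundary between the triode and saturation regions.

I_D = 5.34 mA

At the boundary V_DS = V_ov = V_GS − V_th = 2.56 − 0.633 = 1.93 V.
k_n = μ_nC_ox · (W/L) = 2.875 mA/V².
I_D = ½ k_n V_ov² = 0.5 × 2.875 × 1.93² = 5.34 mA.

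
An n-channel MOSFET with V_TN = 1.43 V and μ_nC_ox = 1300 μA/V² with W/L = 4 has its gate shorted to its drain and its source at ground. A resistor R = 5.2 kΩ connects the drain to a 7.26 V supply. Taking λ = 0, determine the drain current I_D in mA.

With gate tied to drain, V_GS = V_DS ≥ V_GS − V_TN, so the device is in saturation.
k_n = μ_nC_ox · (W/L) = 5.2 mA/V².
KCL at the drain: ½ k_n (V_GS − V_TN)² = (V_DD − V_GS)/R.
Let x = V_GS − 1.43. Then 13.5 x² + x − 5.83 = 0, giving x = 0.621 V (positive root), so V_GS = 2.05 V.
I_D = (V_DD − V_GS)/R = (7.26 − 2.05) / 5.2 = 1 mA.

I_D = 1.00 mA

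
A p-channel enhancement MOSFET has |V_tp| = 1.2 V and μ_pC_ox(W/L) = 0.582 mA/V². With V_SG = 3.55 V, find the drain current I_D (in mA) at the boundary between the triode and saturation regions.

I_D = 1.61 mA

At the boundary V_SD = V_ov = V_SG − |V_tp| = 3.55 − 1.2 = 2.35 V.
I_D = ½ k_p V_ov² = 0.5 × 0.582 × 2.35² = 1.61 mA.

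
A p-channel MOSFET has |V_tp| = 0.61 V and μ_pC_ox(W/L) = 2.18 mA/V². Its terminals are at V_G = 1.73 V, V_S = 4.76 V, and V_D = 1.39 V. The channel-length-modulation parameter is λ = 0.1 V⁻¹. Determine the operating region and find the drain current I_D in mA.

Saturation; I_D = 8.53 mA

V_SG = V_S − V_G = 4.76 − 1.73 = 3.03 V; V_SD = V_S − V_D = 4.76 − 1.39 = 3.37 V.
V_ov = V_SG − |V_tp| = 3.03 − 0.61 = 2.42 V.
Since V_SD = 3.37 V ≥ V_ov = 2.42 V, the device is in saturation.
I_D = ½ k_p V_ov² (1 + λ V_SD) = 0.5 × 2.18 × 2.42² × (1 + 0.1 × 3.37) = 8.53 mA.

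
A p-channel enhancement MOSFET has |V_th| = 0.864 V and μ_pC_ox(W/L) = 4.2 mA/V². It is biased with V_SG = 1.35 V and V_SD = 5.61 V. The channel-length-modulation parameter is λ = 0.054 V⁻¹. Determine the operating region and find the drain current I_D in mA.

V_ov = V_SG − |V_th| = 1.35 − 0.864 = 0.486 V.
Since V_SD = 5.61 V ≥ V_ov = 0.486 V, the device is in saturation.
I_D = ½ k_p V_ov² (1 + λ V_SD) = 0.5 × 4.2 × 0.486² × (1 + 0.054 × 5.61) = 0.646 mA.

Saturation; I_D = 0.646 mA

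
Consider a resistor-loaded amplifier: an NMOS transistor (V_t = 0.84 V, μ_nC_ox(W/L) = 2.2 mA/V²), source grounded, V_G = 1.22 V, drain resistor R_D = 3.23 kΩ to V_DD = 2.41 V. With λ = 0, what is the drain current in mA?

I_D = 0.159 mA

V_GS = V_G = 1.22 V, so V_ov = 1.22 − 0.84 = 0.38 V.
Assume saturation: I_D = ½ k_n V_ov² = 0.5 × 2.2 × 0.38² = 0.159 mA, giving V_DS = V_DD − I_D R_D = 2.41 − 0.159 × 3.23 = 1.9 V.
V_DS = 1.9 V ≥ V_ov = 0.38 V, confirming saturation.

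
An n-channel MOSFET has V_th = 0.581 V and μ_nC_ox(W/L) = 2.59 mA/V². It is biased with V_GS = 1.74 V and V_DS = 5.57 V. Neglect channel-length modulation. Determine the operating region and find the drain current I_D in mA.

Saturation; I_D = 1.74 mA

V_ov = V_GS − V_th = 1.74 − 0.581 = 1.16 V.
Since V_DS = 5.57 V ≥ V_ov = 1.16 V, the device is in saturation.
I_D = ½ k_n V_ov² = 0.5 × 2.59 × 1.16² = 1.74 mA.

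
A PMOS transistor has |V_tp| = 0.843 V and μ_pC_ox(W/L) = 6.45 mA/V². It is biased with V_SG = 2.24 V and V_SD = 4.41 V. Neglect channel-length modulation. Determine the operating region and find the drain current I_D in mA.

Saturation; I_D = 6.29 mA

V_ov = V_SG − |V_tp| = 2.24 − 0.843 = 1.4 V.
Since V_SD = 4.41 V ≥ V_ov = 1.4 V, the device is in saturation.
I_D = ½ k_p V_ov² = 0.5 × 6.45 × 1.4² = 6.29 mA.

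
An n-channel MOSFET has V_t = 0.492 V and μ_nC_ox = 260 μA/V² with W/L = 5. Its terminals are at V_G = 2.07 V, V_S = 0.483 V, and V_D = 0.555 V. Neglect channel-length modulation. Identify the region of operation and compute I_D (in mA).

V_GS = V_G − V_S = 2.07 − 0.483 = 1.59 V; V_DS = V_D − V_S = 0.555 − 0.483 = 0.072 V.
k_n = μ_nC_ox · (W/L) = 1.3 mA/V².
V_ov = V_GS − V_t = 1.59 − 0.492 = 1.09 V.
Since V_DS = 0.072 V < V_ov = 1.09 V, the device is in the triode region.
I_D = k_n [V_ov · V_DS − ½ V_DS²] = 1.3 × [1.09 × 0.072 − 0.5 × 0.072²] = 0.0991 mA.

Triode; I_D = 0.0991 mA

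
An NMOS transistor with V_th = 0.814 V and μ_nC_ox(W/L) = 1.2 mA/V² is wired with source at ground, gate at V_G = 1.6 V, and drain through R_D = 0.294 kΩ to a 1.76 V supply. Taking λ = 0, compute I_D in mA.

I_D = 0.371 mA

V_GS = V_G = 1.6 V, so V_ov = 1.6 − 0.814 = 0.786 V.
Assume saturation: I_D = ½ k_n V_ov² = 0.5 × 1.2 × 0.786² = 0.371 mA, giving V_DS = V_DD − I_D R_D = 1.76 − 0.371 × 0.294 = 1.65 V.
V_DS = 1.65 V ≥ V_ov = 0.786 V, confirming saturation.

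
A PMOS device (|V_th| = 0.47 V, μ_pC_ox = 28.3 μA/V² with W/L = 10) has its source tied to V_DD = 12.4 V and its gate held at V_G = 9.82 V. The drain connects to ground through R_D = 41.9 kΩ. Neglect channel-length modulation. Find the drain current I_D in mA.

V_SG = V_DD − V_G = 12.4 − 9.82 = 2.58 V, so V_ov = 2.58 − 0.47 = 2.11 V.
k_p = μ_pC_ox · (W/L) = 0.283 mA/V².
Assume saturation: I_D = ½ k_p V_ov² = 0.5 × 0.283 × 2.11² = 0.63 mA, giving V_SD = V_DD − I_D R_D = 12.4 − 0.63 × 41.9 = -14 V.
But -14 V < V_ov = 2.11 V, so the device is actually in triode.
In triode I_D = k_p[V_ov V_SD − ½ V_SD²] and I_D = (V_DD − V_SD)/R_D. Equating: 5.93 V_SD² − 26.02 V_SD + 12.4 = 0, giving V_SD = 0.544 V (the root below V_ov).
I_D = (12.4 − 0.544) / 41.9 = 0.283 mA.

I_D = 0.283 mA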